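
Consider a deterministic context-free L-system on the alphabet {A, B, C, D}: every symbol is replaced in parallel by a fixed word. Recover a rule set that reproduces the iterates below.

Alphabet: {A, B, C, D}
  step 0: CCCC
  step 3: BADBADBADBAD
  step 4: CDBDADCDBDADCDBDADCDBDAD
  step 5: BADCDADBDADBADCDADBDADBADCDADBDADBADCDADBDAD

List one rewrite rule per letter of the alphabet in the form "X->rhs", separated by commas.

A->BD, B->CD, C->B, D->AD

  step 4 ⇒ step 5: CDBDADCDBDADCDBDADCDBDAD ⇒ B·AD·CD·AD·BD·AD·B·AD·CD·AD·BD·AD·B·AD·CD·AD·BD·AD·B·AD·CD·AD·BD·AD
    A ↦ BD
    B ↦ CD
    C ↦ B
    D ↦ AD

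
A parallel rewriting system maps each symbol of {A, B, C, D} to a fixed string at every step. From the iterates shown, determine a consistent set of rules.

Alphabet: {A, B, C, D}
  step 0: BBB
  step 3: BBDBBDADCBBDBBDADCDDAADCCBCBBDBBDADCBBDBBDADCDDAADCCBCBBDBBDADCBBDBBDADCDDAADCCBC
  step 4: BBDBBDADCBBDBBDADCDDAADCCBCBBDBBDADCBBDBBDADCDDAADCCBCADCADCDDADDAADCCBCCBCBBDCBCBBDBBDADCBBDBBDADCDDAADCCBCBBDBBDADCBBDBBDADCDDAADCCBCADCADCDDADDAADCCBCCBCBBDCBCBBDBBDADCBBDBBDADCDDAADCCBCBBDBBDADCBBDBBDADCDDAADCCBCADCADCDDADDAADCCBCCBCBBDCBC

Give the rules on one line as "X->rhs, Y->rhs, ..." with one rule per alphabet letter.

A->DDA, B->BBD, C->CBC, D->ADC

  step 3 ⇒ step 4: BBDBBDADCBBDBBDADCDDAADCCBCBBDBBDADCBBDBBDADCDDAADCCBCBBDBBDADCBBDBBDADCDDAADCCBC ⇒ BBD·BBD·ADC·BBD·BBD·ADC·DDA·ADC·CBC·BBD·BBD·ADC·BBD·BBD·ADC·DDA·ADC·CBC·ADC·ADC·DDA·DDA·ADC·CBC·CBC·BBD·CBC·BBD·BBD·ADC·BBD·BBD·ADC·DDA·ADC·CBC·BBD·BBD·ADC·BBD·BBD·ADC·DDA·ADC·CBC·ADC·ADC·DDA·DDA·ADC·CBC·CBC·BBD·CBC·BBD·BBD·ADC·BBD·BBD·ADC·DDA·ADC·CBC·BBD·BBD·ADC·BBD·BBD·ADC·DDA·ADC·CBC·ADC·ADC·DDA·DDA·ADC·CBC·CBC·BBD·CBC
    A ↦ DDA
    B ↦ BBD
    C ↦ CBC
    D ↦ ADC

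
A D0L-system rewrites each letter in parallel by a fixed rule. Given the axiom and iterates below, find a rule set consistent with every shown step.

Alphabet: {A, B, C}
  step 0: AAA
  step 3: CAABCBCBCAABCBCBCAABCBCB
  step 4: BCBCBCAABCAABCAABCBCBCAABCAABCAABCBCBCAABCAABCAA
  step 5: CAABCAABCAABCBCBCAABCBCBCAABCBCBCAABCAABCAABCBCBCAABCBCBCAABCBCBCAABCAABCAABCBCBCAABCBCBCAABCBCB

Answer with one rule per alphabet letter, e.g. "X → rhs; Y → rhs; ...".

  step 4 ⇒ step 5: BCBCBCAABCAABCAABCBCBCAABCAABCAABCBCBCAABCAABCAA ⇒ CAA·B·CAA·B·CAA·B·CB·CB·CAA·B·CB·CB·CAA·B·CB·CB·CAA·B·CAA·B·CAA·B·CB·CB·CAA·B·CB·CB·CAA·B·CB·CB·CAA·B·CAA·B·CAA·B·CB·CB·CAA·B·CB·CB·CAA·B·CB·CB
    A ↦ CB
    B ↦ CAA
    C ↦ B

A->CB, B->CAA, C->B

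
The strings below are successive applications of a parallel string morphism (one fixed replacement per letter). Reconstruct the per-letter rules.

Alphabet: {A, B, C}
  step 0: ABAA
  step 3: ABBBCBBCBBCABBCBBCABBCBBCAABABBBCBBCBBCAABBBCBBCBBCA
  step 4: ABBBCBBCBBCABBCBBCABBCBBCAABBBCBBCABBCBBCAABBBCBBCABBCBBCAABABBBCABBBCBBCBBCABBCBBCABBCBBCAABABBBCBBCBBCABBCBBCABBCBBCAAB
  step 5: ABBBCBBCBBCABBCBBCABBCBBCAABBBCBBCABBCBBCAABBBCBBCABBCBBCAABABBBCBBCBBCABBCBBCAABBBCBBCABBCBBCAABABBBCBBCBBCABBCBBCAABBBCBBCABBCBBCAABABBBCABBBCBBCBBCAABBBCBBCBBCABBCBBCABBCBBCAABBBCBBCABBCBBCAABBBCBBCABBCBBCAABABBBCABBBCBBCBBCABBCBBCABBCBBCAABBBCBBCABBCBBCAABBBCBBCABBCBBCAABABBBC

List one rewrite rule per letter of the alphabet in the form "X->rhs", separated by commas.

A->AB, B->BBC, C->A

  step 4 ⇒ step 5: ABBBCBBCBBCABBCBBCABBCBBCAABBBCBBCABBCBBCAABBBCBBCABBCBBCAABABBBCABBBCBBCBBCABBCBBCABBCBBCAABABBBCBBCBBCABBCBBCABBCBBCAAB ⇒ AB·BBC·BBC·BBC·A·BBC·BBC·A·BBC·BBC·A·AB·BBC·BBC·A·BBC·BBC·A·AB·BBC·BBC·A·BBC·BBC·A·AB·AB·BBC·BBC·BBC·A·BBC·BBC·A·AB·BBC·BBC·A·BBC·BBC·A·AB·AB·BBC·BBC·BBC·A·BBC·BBC·A·AB·BBC·BBC·A·BBC·BBC·A·AB·AB·BBC·AB·BBC·BBC·BBC·A·AB·BBC·BBC·BBC·A·BBC·BBC·A·BBC·BBC·A·AB·BBC·BBC·A·BBC·BBC·A·AB·BBC·BBC·A·BBC·BBC·A·AB·AB·BBC·AB·BBC·BBC·BBC·A·BBC·BBC·A·BBC·BBC·A·AB·BBC·BBC·A·BBC·BBC·A·AB·BBC·BBC·A·BBC·BBC·A·AB·AB·BBC
    A ↦ AB
    B ↦ BBC
    C ↦ A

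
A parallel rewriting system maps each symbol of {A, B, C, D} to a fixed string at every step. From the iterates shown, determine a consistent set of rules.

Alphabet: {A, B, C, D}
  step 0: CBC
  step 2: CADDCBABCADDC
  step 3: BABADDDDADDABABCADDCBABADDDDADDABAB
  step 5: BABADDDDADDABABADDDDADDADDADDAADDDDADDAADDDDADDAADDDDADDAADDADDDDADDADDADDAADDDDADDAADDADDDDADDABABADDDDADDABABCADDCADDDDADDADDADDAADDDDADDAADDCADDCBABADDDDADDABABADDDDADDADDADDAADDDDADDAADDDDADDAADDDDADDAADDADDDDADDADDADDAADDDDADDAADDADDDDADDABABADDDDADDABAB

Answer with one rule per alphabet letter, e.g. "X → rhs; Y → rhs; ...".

  step 2 ⇒ step 3: CADDCBABCADDC ⇒ BAB·ADD·DDA·DDA·BAB·C·ADD·C·BAB·ADD·DDA·DDA·BAB
    A ↦ ADD
    B ↦ C
    C ↦ BAB
    D ↦ DDA

A->ADD, B->C, C->BAB, D->DDA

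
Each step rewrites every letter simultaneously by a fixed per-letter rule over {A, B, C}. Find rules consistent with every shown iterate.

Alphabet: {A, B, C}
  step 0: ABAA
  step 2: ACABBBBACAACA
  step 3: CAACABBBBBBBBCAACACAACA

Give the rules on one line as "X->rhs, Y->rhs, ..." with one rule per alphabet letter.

A->CA, B->BB, C->A

  step 2 ⇒ step 3: ACABBBBACAACA ⇒ CA·A·CA·BB·BB·BB·BB·CA·A·CA·CA·A·CA
    A ↦ CA
    B ↦ BB
    C ↦ A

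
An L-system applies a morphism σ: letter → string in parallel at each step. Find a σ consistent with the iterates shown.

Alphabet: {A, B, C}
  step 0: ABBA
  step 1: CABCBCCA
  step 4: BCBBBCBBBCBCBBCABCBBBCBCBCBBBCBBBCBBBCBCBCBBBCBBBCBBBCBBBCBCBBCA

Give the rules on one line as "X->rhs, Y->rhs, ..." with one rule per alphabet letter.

  step 0 ⇒ step 1: ABBA ⇒ CA·BC·BC·CA
    A ↦ CA
    B ↦ BC
    C ↦ BB  (constrained at step 1)

A->CA, B->BC, C->BB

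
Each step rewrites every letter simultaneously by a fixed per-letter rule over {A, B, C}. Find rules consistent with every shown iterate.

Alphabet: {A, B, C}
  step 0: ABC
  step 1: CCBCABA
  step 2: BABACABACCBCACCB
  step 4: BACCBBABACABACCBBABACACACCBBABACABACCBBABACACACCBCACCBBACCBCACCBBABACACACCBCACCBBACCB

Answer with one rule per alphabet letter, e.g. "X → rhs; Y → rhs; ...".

A->CCB, B->CA, C->BA

  step 1 ⇒ step 2: CCBCABA ⇒ BA·BA·CA·BA·CCB·CA·CCB
    A ↦ CCB
    B ↦ CA
    C ↦ BA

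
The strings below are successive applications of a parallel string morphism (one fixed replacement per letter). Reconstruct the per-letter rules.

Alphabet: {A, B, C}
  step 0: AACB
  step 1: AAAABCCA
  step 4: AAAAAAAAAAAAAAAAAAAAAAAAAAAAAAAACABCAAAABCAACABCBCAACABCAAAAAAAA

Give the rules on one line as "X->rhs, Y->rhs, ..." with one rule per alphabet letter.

A->AA, B->CA, C->BC

  step 0 ⇒ step 1: AACB ⇒ AA·AA·BC·CA
    A ↦ AA
    B ↦ CA
    C ↦ BC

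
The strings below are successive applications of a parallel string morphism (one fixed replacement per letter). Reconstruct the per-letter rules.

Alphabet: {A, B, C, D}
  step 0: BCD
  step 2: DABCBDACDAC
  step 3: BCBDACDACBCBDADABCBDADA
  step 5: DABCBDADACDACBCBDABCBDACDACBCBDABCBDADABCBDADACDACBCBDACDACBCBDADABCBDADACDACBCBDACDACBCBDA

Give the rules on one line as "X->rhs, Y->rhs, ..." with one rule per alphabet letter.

  step 2 ⇒ step 3: DABCBDACDAC ⇒ BCB·DA·C·DA·C·BCB·DA·DA·BCB·DA·DA
    A ↦ DA
    B ↦ C
    C ↦ DA
    D ↦ BCB

A->DA, B->C, C->DA, D->BCB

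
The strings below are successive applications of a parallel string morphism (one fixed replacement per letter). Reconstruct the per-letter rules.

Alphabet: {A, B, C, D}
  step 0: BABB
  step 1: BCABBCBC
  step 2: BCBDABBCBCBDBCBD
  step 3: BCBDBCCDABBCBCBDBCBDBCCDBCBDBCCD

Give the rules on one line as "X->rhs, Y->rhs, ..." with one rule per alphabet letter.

A->AB, B->BC, C->BD, D->CD

  step 2 ⇒ step 3: BCBDABBCBCBDBCBD ⇒ BC·BD·BC·CD·AB·BC·BC·BD·BC·BD·BC·CD·BC·BD·BC·CD
    A ↦ AB
    B ↦ BC
    C ↦ BD
    D ↦ CD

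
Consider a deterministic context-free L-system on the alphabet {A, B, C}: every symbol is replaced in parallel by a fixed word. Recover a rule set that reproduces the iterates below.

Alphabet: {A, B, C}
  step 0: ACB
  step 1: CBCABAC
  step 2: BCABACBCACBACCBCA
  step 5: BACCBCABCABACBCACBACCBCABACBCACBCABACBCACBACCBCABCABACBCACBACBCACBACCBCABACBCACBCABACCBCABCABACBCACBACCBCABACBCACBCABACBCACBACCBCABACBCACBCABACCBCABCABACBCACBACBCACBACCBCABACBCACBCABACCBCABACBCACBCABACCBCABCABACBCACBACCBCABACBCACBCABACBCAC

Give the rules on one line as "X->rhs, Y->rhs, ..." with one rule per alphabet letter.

A->C, B->BAC, C->BCA

  step 1 ⇒ step 2: CBCABAC ⇒ BCA·BAC·BCA·C·BAC·C·BCA
    A ↦ C
    B ↦ BAC
    C ↦ BCA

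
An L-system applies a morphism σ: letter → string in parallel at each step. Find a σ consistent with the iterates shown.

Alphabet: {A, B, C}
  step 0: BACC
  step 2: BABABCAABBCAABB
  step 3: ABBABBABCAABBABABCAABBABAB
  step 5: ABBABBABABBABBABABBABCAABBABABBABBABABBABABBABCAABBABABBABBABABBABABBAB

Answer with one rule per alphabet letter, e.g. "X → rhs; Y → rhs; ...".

  step 2 ⇒ step 3: BABABCAABBCAABB ⇒ AB·B·AB·B·AB·CAA·B·B·AB·AB·CAA·B·B·AB·AB
    A ↦ B
    B ↦ AB
    C ↦ CAA

A->B, B->AB, C->CAA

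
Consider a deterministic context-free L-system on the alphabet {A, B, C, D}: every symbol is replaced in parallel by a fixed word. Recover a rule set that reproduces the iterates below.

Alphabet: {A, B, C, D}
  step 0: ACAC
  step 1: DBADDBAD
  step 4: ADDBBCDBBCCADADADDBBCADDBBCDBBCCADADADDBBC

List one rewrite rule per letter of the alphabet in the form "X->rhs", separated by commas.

  step 0 ⇒ step 1: ACAC ⇒ DB·AD·DB·AD
    A ↦ DB
    C ↦ AD
    B ↦ C  (constrained at step 1)
    D ↦ BC  (constrained at step 1)

A->DB, B->C, C->AD, D->BC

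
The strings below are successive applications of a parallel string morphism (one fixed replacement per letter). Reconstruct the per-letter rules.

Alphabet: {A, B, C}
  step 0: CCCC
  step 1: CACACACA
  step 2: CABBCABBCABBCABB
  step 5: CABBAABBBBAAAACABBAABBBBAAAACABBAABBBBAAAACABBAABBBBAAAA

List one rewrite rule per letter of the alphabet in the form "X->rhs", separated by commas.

A->BB, B->A, C->CA

  step 1 ⇒ step 2: CACACACA ⇒ CA·BB·CA·BB·CA·BB·CA·BB
    A ↦ BB
    C ↦ CA
    B ↦ A  (constrained at step 2)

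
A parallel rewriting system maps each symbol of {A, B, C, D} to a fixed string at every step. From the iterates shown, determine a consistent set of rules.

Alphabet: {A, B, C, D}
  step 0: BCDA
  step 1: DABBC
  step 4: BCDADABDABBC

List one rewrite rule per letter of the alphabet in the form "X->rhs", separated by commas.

  step 0 ⇒ step 1: BCDA ⇒ DA·B·B·C
    A ↦ C
    B ↦ DA
    C ↦ B
    D ↦ B

A->C, B->DA, C->B, D->B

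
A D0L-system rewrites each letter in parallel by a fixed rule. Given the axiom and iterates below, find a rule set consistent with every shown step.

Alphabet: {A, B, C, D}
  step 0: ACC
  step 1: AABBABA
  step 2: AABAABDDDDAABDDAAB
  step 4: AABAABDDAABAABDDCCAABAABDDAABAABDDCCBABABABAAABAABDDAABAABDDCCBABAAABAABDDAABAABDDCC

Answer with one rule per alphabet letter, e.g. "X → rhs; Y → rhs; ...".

  step 1 ⇒ step 2: AABBABA ⇒ AAB·AAB·DD·DD·AAB·DD·AAB
    A ↦ AAB
    B ↦ DD
  step 0 ⇒ step 1: ACC ⇒ AAB·BA·BA
    C ↦ BA
    D ↦ C  (constrained at step 2)

A->AAB, B->DD, C->BA, D->C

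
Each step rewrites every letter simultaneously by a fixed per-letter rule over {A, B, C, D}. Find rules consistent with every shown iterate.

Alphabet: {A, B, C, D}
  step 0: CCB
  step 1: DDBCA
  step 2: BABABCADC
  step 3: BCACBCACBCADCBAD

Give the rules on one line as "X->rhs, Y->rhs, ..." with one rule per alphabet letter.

A->C, B->BCA, C->D, D->BA

  step 2 ⇒ step 3: BABABCADC ⇒ BCA·C·BCA·C·BCA·D·C·BA·D
    A ↦ C
    B ↦ BCA
    C ↦ D
    D ↦ BA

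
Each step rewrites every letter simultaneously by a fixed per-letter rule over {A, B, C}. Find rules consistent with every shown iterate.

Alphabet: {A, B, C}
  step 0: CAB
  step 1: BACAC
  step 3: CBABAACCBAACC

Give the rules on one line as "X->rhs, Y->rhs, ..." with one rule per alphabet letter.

A->C, B->AC, C->BA

  step 0 ⇒ step 1: CAB ⇒ BA·C·AC
    A ↦ C
    B ↦ AC
    C ↦ BA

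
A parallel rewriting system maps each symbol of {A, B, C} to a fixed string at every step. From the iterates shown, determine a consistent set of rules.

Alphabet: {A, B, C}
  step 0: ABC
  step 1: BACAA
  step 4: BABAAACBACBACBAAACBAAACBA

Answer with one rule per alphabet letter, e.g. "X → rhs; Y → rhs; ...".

A->BA, B->C, C->AA

  step 0 ⇒ step 1: ABC ⇒ BA·C·AA
    A ↦ BA
    B ↦ C
    C ↦ AA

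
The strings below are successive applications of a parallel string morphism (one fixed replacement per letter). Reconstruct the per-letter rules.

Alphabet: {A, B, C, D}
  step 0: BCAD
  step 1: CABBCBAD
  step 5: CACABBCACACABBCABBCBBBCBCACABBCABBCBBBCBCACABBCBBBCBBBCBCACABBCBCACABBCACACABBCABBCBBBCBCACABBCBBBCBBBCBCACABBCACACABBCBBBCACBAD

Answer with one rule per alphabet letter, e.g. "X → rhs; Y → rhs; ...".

A->CB, B->CA, C->BB, D->AD

  step 0 ⇒ step 1: BCAD ⇒ CA·BB·CB·AD
    A ↦ CB
    B ↦ CA
    C ↦ BB
    D ↦ AD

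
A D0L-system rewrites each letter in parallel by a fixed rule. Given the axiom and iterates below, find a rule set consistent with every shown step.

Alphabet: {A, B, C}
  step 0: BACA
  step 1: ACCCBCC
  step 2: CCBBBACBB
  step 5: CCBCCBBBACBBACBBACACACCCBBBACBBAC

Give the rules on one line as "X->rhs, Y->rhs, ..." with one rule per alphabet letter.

  step 1 ⇒ step 2: ACCCBCC ⇒ CC·B·B·B·AC·B·B
    A ↦ CC
    B ↦ AC
    C ↦ B

A->CC, B->AC, C->B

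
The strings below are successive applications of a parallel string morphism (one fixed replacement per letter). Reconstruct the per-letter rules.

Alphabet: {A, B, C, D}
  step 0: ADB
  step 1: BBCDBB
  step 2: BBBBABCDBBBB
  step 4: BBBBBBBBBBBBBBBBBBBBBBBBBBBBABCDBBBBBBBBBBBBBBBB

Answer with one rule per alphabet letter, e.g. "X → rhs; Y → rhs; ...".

A->BB, B->BB, C->AB, D->CD

  step 1 ⇒ step 2: BBCDBB ⇒ BB·BB·AB·CD·BB·BB
    B ↦ BB
    C ↦ AB
    D ↦ CD
  step 0 ⇒ step 1: ADB ⇒ BB·CD·BB
    A ↦ BB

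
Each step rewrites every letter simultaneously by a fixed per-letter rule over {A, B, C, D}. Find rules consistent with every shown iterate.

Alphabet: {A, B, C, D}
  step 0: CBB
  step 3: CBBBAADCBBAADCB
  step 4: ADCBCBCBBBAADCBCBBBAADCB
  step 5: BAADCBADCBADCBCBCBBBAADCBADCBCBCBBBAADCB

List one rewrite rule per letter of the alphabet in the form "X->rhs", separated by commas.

  step 4 ⇒ step 5: ADCBCBCBBBAADCBCBBBAADCB ⇒ B·A·AD·CB·AD·CB·AD·CB·CB·CB·B·B·A·AD·CB·AD·CB·CB·CB·B·B·A·AD·CB
    A ↦ B
    B ↦ CB
    C ↦ AD
    D ↦ A

A->B, B->CB, C->AD, D->A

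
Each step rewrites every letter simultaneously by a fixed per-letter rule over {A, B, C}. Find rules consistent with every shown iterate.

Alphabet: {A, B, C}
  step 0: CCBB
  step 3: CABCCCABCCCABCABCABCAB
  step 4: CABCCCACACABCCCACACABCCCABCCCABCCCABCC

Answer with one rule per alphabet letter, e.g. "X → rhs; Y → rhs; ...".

A->B, B->CC, C->CA

  step 3 ⇒ step 4: CABCCCABCCCABCABCABCAB ⇒ CA·B·CC·CA·CA·CA·B·CC·CA·CA·CA·B·CC·CA·B·CC·CA·B·CC·CA·B·CC
    A ↦ B
    B ↦ CC
    C ↦ CA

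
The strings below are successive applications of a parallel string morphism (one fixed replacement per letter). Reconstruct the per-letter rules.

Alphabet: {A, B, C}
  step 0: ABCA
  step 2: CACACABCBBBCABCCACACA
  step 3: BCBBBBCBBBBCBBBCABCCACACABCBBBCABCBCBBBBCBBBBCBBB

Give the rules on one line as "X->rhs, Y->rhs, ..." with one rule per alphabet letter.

A->BBB, B->CA, C->BC

  step 2 ⇒ step 3: CACACABCBBBCABCCACACA ⇒ BC·BBB·BC·BBB·BC·BBB·CA·BC·CA·CA·CA·BC·BBB·CA·BC·BC·BBB·BC·BBB·BC·BBB
    A ↦ BBB
    B ↦ CA
    C ↦ BC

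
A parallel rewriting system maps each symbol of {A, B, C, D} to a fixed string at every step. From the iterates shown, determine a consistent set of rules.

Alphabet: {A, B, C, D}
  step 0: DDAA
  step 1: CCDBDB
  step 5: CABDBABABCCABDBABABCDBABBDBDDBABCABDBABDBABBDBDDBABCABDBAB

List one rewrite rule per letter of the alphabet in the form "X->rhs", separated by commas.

A->DB, B->AB, C->BD, D->C

  step 0 ⇒ step 1: DDAA ⇒ C·C·DB·DB
    A ↦ DB
    D ↦ C
    B ↦ AB  (constrained at step 1)
    C ↦ BD  (constrained at step 1)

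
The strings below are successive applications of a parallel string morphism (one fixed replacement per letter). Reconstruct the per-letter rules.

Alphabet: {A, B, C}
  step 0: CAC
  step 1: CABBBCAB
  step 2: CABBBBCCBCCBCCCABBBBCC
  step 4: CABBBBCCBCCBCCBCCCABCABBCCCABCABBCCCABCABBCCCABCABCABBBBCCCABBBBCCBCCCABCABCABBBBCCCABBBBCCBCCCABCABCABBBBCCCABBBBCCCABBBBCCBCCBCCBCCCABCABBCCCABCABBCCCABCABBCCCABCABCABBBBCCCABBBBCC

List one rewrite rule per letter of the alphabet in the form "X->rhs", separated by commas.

A->BB, B->BCC, C->CAB

  step 1 ⇒ step 2: CABBBCAB ⇒ CAB·BB·BCC·BCC·BCC·CAB·BB·BCC
    A ↦ BB
    B ↦ BCC
    C ↦ CAB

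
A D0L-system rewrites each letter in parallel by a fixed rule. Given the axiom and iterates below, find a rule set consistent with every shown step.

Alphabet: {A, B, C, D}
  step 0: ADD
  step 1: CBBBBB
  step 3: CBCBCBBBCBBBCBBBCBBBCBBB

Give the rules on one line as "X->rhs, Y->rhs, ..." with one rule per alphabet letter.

  step 0 ⇒ step 1: ADD ⇒ CB·BB·BB
    A ↦ CB
    D ↦ BB
    B ↦ AD  (constrained at step 1)
    C ↦ AA  (constrained at step 1)

A->CB, B->AD, C->AA, D->BB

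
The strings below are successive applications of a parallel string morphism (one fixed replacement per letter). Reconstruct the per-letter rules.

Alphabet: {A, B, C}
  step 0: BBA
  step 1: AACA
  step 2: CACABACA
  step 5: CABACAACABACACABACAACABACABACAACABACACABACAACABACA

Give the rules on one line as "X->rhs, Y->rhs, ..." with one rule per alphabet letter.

A->CA, B->A, C->BA

  step 1 ⇒ step 2: AACA ⇒ CA·CA·BA·CA
    A ↦ CA
    C ↦ BA
  step 0 ⇒ step 1: BBA ⇒ A·A·CA
    B ↦ A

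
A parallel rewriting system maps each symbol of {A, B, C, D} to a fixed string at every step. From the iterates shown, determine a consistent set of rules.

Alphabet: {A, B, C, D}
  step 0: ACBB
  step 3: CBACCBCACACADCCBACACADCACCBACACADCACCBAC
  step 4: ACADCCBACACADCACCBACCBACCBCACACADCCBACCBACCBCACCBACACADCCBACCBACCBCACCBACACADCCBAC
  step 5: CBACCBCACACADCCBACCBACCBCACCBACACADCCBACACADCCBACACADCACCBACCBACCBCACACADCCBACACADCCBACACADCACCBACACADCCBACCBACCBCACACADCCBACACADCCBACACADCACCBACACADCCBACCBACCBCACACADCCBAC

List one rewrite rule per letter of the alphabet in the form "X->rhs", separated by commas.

A->CB, B->ADC, C->AC, D->C

  step 4 ⇒ step 5: ACADCCBACACADCACCBACCBACCBCACACADCCBACCBACCBCACCBACACADCCBACCBACCBCACCBACACADCCBAC ⇒ CB·AC·CB·C·AC·AC·ADC·CB·AC·CB·AC·CB·C·AC·CB·AC·AC·ADC·CB·AC·AC·ADC·CB·AC·AC·ADC·AC·CB·AC·CB·AC·CB·C·AC·AC·ADC·CB·AC·AC·ADC·CB·AC·AC·ADC·AC·CB·AC·AC·ADC·CB·AC·CB·AC·CB·C·AC·AC·ADC·CB·AC·AC·ADC·CB·AC·AC·ADC·AC·CB·AC·AC·ADC·CB·AC·CB·AC·CB·C·AC·AC·ADC·CB·AC
    A ↦ CB
    B ↦ ADC
    C ↦ AC
    D ↦ C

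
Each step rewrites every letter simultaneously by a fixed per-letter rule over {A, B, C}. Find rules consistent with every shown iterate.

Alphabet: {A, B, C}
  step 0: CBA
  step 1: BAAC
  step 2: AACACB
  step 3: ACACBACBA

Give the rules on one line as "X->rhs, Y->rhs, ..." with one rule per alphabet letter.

  step 2 ⇒ step 3: AACACB ⇒ AC·AC·B·AC·B·A
    A ↦ AC
    B ↦ A
    C ↦ B

A->AC, B->A, C->B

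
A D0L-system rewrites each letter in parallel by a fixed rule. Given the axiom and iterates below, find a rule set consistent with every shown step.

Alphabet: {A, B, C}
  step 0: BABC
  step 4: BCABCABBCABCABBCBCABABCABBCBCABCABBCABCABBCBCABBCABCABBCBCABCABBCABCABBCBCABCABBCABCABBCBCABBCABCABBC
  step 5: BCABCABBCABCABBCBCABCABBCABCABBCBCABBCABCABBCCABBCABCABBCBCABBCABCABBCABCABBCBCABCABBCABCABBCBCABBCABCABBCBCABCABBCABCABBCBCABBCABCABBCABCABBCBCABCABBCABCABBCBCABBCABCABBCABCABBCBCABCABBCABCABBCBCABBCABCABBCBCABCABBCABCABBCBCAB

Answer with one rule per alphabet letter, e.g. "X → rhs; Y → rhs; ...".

A->CAB, B->BC, C->AB

  step 4 ⇒ step 5: BCABCABBCABCABBCBCABABCABBCBCABCABBCABCABBCBCABBCABCABBCBCABCABBCABCABBCBCABCABBCABCABBCBCABBCABCABBC ⇒ BC·AB·CAB·BC·AB·CAB·BC·BC·AB·CAB·BC·AB·CAB·BC·BC·AB·BC·AB·CAB·BC·CAB·BC·AB·CAB·BC·BC·AB·BC·AB·CAB·BC·AB·CAB·BC·BC·AB·CAB·BC·AB·CAB·BC·BC·AB·BC·AB·CAB·BC·BC·AB·CAB·BC·AB·CAB·BC·BC·AB·BC·AB·CAB·BC·AB·CAB·BC·BC·AB·CAB·BC·AB·CAB·BC·BC·AB·BC·AB·CAB·BC·AB·CAB·BC·BC·AB·CAB·BC·AB·CAB·BC·BC·AB·BC·AB·CAB·BC·BC·AB·CAB·BC·AB·CAB·BC·BC·AB
    A ↦ CAB
    B ↦ BC
    C ↦ AB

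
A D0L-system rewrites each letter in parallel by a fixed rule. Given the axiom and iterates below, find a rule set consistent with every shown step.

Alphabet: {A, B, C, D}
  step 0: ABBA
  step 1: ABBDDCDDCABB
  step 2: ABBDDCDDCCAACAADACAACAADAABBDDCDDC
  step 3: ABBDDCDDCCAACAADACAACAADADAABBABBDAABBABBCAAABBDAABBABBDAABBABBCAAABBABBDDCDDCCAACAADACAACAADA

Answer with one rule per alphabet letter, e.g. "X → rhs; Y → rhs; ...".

  step 2 ⇒ step 3: ABBDDCDDCCAACAADACAACAADAABBDDCDDC ⇒ ABB·DDC·DDC·CAA·CAA·DA·CAA·CAA·DA·DA·ABB·ABB·DA·ABB·ABB·CAA·ABB·DA·ABB·ABB·DA·ABB·ABB·CAA·ABB·ABB·DDC·DDC·CAA·CAA·DA·CAA·CAA·DA
    A ↦ ABB
    B ↦ DDC
    C ↦ DA
    D ↦ CAA

A->ABB, B->DDC, C->DA, D->CAA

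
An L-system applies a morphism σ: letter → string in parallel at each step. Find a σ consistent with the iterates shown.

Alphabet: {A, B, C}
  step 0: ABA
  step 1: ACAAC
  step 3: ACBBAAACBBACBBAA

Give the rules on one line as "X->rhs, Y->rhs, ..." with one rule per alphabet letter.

A->AC, B->A, C->BB

  step 0 ⇒ step 1: ABA ⇒ AC·A·AC
    A ↦ AC
    B ↦ A
    C ↦ BB  (constrained at step 1)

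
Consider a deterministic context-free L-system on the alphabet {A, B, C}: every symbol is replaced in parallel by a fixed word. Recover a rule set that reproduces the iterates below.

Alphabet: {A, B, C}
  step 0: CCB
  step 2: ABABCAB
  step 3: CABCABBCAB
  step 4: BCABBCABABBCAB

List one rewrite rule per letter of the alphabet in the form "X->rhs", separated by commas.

  step 3 ⇒ step 4: CABCABBCAB ⇒ B·C·AB·B·C·AB·AB·B·C·AB
    A ↦ C
    B ↦ AB
    C ↦ B

A->C, B->AB, C->B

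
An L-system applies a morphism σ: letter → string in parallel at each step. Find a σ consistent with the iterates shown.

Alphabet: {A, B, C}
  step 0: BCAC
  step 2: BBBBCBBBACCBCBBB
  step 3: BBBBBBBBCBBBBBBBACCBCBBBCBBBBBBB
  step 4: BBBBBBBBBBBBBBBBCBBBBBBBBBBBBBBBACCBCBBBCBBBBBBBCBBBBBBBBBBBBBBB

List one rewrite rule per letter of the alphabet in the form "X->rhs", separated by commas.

A->AC, B->BB, C->CB

  step 3 ⇒ step 4: BBBBBBBBCBBBBBBBACCBCBBBCBBBBBBB ⇒ BB·BB·BB·BB·BB·BB·BB·BB·CB·BB·BB·BB·BB·BB·BB·BB·AC·CB·CB·BB·CB·BB·BB·BB·CB·BB·BB·BB·BB·BB·BB·BB
    A ↦ AC
    B ↦ BB
    C ↦ CB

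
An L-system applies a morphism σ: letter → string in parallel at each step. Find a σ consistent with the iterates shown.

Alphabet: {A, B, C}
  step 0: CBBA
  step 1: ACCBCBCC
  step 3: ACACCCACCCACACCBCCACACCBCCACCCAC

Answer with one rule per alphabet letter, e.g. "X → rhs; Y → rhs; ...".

A->CC, B->CB, C->AC

  step 0 ⇒ step 1: CBBA ⇒ AC·CB·CB·CC
    A ↦ CC
    B ↦ CB
    C ↦ AC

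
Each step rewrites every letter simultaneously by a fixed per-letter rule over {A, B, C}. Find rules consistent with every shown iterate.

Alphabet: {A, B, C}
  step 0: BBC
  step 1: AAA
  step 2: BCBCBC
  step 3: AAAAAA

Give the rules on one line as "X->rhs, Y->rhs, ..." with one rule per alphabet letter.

A->BC, B->A, C->A

  step 2 ⇒ step 3: BCBCBC ⇒ A·A·A·A·A·A
    B ↦ A
    C ↦ A
  step 1 ⇒ step 2: AAA ⇒ BC·BC·BC
    A ↦ BC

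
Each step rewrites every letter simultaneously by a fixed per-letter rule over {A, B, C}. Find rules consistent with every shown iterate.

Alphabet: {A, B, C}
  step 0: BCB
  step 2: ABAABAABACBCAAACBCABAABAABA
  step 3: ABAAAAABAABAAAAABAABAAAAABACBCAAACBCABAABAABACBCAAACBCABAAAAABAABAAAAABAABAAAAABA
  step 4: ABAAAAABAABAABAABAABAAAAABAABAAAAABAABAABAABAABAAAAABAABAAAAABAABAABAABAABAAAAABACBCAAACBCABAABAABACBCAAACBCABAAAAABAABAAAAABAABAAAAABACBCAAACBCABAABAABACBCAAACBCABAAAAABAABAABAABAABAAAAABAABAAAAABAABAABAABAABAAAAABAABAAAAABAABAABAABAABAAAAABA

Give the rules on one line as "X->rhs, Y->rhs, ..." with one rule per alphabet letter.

  step 3 ⇒ step 4: ABAAAAABAABAAAAABAABAAAAABACBCAAACBCABAABAABACBCAAACBCABAAAAABAABAAAAABAABAAAAABA ⇒ ABA·AAA·ABA·ABA·ABA·ABA·ABA·AAA·ABA·ABA·AAA·ABA·ABA·ABA·ABA·ABA·AAA·ABA·ABA·AAA·ABA·ABA·ABA·ABA·ABA·AAA·ABA·CBC·AAA·CBC·ABA·ABA·ABA·CBC·AAA·CBC·ABA·AAA·ABA·ABA·AAA·ABA·ABA·AAA·ABA·CBC·AAA·CBC·ABA·ABA·ABA·CBC·AAA·CBC·ABA·AAA·ABA·ABA·ABA·ABA·ABA·AAA·ABA·ABA·AAA·ABA·ABA·ABA·ABA·ABA·AAA·ABA·ABA·AAA·ABA·ABA·ABA·ABA·ABA·AAA·ABA
    A ↦ ABA
    B ↦ AAA
    C ↦ CBC

A->ABA, B->AAA, C->CBC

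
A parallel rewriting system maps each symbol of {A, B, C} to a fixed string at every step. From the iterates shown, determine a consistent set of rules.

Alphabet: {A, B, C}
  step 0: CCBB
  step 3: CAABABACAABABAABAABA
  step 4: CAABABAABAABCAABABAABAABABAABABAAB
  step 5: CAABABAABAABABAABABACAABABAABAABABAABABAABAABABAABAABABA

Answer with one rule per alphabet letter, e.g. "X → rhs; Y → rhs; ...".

A->AB, B->A, C->CA

  step 4 ⇒ step 5: CAABABAABAABCAABABAABAABABAABABAAB ⇒ CA·AB·AB·A·AB·A·AB·AB·A·AB·AB·A·CA·AB·AB·A·AB·A·AB·AB·A·AB·AB·A·AB·A·AB·AB·A·AB·A·AB·AB·A
    A ↦ AB
    B ↦ A
    C ↦ CA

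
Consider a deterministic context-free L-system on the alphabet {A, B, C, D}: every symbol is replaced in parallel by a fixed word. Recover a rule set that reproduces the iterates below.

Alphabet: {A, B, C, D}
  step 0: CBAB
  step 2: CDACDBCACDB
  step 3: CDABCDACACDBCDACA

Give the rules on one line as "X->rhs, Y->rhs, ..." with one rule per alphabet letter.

  step 2 ⇒ step 3: CDACDBCACDB ⇒ CD·A·B·CD·A·CA·CD·B·CD·A·CA
    A ↦ B
    B ↦ CA
    C ↦ CD
    D ↦ A

A->B, B->CA, C->CD, D->A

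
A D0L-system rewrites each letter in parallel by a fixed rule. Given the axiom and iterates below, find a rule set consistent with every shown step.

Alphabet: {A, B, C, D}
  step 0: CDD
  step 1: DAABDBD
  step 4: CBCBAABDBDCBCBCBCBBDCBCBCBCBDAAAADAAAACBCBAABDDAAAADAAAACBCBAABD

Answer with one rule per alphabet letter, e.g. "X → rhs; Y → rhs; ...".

A->CB, B->AA, C->DAA, D->BD

  step 0 ⇒ step 1: CDD ⇒ DAA·BD·BD
    C ↦ DAA
    D ↦ BD
    A ↦ CB  (constrained at step 1)
    B ↦ AA  (constrained at step 1)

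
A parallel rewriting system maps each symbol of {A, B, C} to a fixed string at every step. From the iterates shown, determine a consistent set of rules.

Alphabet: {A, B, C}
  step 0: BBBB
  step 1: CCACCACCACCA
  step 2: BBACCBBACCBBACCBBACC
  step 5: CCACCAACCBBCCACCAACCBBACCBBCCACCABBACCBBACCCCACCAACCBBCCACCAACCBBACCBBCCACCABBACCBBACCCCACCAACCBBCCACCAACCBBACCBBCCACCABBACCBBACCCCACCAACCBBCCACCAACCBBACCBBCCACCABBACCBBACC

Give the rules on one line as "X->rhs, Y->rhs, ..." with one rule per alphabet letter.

  step 1 ⇒ step 2: CCACCACCACCA ⇒ B·B·ACC·B·B·ACC·B·B·ACC·B·B·ACC
    A ↦ ACC
    C ↦ B
  step 0 ⇒ step 1: BBBB ⇒ CCA·CCA·CCA·CCA
    B ↦ CCA

A->ACC, B->CCA, C->B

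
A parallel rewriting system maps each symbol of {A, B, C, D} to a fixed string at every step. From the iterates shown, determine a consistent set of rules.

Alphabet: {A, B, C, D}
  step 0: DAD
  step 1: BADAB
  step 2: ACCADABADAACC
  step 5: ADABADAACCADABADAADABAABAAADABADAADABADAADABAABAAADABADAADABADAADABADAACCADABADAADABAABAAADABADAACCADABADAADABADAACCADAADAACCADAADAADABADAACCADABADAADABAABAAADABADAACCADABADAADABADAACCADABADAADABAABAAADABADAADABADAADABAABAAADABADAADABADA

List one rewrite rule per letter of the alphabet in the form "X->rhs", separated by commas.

A->ADA, B->ACC, C->BAA, D->B

  step 1 ⇒ step 2: BADAB ⇒ ACC·ADA·B·ADA·ACC
    A ↦ ADA
    B ↦ ACC
    D ↦ B
    C ↦ BAA  (constrained at step 2)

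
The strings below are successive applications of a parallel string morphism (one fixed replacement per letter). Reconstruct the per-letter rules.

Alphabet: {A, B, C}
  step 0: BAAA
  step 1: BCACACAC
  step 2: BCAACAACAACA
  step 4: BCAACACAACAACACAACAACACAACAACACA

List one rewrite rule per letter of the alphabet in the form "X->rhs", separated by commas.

A->AC, B->BC, C->A

  step 1 ⇒ step 2: BCACACAC ⇒ BC·A·AC·A·AC·A·AC·A
    A ↦ AC
    B ↦ BC
    C ↦ A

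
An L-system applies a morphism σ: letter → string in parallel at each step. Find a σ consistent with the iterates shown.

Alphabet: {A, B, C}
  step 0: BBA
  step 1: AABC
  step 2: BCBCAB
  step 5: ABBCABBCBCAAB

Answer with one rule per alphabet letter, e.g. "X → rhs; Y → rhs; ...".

  step 1 ⇒ step 2: AABC ⇒ BC·BC·A·B
    A ↦ BC
    B ↦ A
    C ↦ B

A->BC, B->A, C->B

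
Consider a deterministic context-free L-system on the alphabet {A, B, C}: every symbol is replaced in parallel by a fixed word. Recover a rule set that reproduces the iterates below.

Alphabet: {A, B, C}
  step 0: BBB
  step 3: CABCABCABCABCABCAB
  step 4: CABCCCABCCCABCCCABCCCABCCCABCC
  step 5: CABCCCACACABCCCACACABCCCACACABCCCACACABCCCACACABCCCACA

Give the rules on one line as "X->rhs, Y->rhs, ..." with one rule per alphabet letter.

  step 4 ⇒ step 5: CABCCCABCCCABCCCABCCCABCCCABCC ⇒ CA·B·CC·CA·CA·CA·B·CC·CA·CA·CA·B·CC·CA·CA·CA·B·CC·CA·CA·CA·B·CC·CA·CA·CA·B·CC·CA·CA
    A ↦ B
    B ↦ CC
    C ↦ CA

A->B, B->CC, C->CA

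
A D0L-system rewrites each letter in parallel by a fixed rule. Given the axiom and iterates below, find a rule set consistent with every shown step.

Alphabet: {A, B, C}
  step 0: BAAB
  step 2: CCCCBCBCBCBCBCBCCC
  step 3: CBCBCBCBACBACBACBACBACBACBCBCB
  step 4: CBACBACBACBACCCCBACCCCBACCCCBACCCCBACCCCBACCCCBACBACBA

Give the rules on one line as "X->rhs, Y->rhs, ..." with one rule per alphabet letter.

A->CCC, B->A, C->CB

  step 3 ⇒ step 4: CBCBCBCBACBACBACBACBACBACBCBCB ⇒ CB·A·CB·A·CB·A·CB·A·CCC·CB·A·CCC·CB·A·CCC·CB·A·CCC·CB·A·CCC·CB·A·CCC·CB·A·CB·A·CB·A
    A ↦ CCC
    B ↦ A
    C ↦ CB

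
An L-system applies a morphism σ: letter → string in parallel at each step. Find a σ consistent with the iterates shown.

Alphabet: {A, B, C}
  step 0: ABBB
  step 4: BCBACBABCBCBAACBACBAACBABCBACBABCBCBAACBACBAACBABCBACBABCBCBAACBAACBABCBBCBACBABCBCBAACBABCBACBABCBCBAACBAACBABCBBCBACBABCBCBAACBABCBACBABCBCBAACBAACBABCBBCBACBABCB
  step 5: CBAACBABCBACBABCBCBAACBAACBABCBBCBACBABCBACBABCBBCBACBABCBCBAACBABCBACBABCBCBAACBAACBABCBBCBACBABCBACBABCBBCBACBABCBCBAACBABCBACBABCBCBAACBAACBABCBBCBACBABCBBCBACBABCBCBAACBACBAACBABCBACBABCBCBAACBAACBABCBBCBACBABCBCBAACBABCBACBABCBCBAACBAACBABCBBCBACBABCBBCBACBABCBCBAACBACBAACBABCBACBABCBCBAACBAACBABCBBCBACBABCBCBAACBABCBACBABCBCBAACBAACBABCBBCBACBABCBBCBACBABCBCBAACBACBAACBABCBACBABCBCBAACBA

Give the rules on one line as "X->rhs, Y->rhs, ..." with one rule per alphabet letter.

A->BCB, B->CBA, C->A

  step 4 ⇒ step 5: BCBACBABCBCBAACBACBAACBABCBACBABCBCBAACBACBAACBABCBACBABCBCBAACBAACBABCBBCBACBABCBCBAACBABCBACBABCBCBAACBAACBABCBBCBACBABCBCBAACBABCBACBABCBCBAACBAACBABCBBCBACBABCB ⇒ CBA·A·CBA·BCB·A·CBA·BCB·CBA·A·CBA·A·CBA·BCB·BCB·A·CBA·BCB·A·CBA·BCB·BCB·A·CBA·BCB·CBA·A·CBA·BCB·A·CBA·BCB·CBA·A·CBA·A·CBA·BCB·BCB·A·CBA·BCB·A·CBA·BCB·BCB·A·CBA·BCB·CBA·A·CBA·BCB·A·CBA·BCB·CBA·A·CBA·A·CBA·BCB·BCB·A·CBA·BCB·BCB·A·CBA·BCB·CBA·A·CBA·CBA·A·CBA·BCB·A·CBA·BCB·CBA·A·CBA·A·CBA·BCB·BCB·A·CBA·BCB·CBA·A·CBA·BCB·A·CBA·BCB·CBA·A·CBA·A·CBA·BCB·BCB·A·CBA·BCB·BCB·A·CBA·BCB·CBA·A·CBA·CBA·A·CBA·BCB·A·CBA·BCB·CBA·A·CBA·A·CBA·BCB·BCB·A·CBA·BCB·CBA·A·CBA·BCB·A·CBA·BCB·CBA·A·CBA·A·CBA·BCB·BCB·A·CBA·BCB·BCB·A·CBA·BCB·CBA·A·CBA·CBA·A·CBA·BCB·A·CBA·BCB·CBA·A·CBA
    A ↦ BCB
    B ↦ CBA
    C ↦ A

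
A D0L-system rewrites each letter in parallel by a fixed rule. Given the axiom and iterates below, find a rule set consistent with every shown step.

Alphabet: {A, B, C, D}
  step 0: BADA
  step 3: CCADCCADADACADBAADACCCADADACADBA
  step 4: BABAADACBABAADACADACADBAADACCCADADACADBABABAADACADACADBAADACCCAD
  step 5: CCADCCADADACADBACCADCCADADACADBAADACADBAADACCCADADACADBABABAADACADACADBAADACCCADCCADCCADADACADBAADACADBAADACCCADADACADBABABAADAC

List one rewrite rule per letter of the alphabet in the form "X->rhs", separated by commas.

  step 4 ⇒ step 5: BABAADACBABAADACADACADBAADACCCADADACADBABABAADACADACADBAADACCCAD ⇒ CC·AD·CC·AD·AD·AC·AD·BA·CC·AD·CC·AD·AD·AC·AD·BA·AD·AC·AD·BA·AD·AC·CC·AD·AD·AC·AD·BA·BA·BA·AD·AC·AD·AC·AD·BA·AD·AC·CC·AD·CC·AD·CC·AD·AD·AC·AD·BA·AD·AC·AD·BA·AD·AC·CC·AD·AD·AC·AD·BA·BA·BA·AD·AC
    A ↦ AD
    B ↦ CC
    C ↦ BA
    D ↦ AC

A->AD, B->CC, C->BA, D->AC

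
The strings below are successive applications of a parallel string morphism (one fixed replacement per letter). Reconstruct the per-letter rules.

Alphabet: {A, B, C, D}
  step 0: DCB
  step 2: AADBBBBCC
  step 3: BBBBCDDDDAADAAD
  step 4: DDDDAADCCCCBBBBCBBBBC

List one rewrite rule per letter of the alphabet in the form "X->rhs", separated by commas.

  step 3 ⇒ step 4: BBBBCDDDDAADAAD ⇒ D·D·D·D·AAD·C·C·C·C·BB·BB·C·BB·BB·C
    A ↦ BB
    B ↦ D
    C ↦ AAD
    D ↦ C

A->BB, B->D, C->AAD, D->C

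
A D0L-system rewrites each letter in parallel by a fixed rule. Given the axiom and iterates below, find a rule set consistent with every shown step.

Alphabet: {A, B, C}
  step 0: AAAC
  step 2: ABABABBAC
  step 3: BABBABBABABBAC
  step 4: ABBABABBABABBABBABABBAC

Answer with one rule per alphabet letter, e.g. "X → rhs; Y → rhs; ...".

  step 3 ⇒ step 4: BABBABBABABBAC ⇒ AB·B·AB·AB·B·AB·AB·B·AB·B·AB·AB·B·AC
    A ↦ B
    B ↦ AB
    C ↦ AC

A->B, B->AB, C->AC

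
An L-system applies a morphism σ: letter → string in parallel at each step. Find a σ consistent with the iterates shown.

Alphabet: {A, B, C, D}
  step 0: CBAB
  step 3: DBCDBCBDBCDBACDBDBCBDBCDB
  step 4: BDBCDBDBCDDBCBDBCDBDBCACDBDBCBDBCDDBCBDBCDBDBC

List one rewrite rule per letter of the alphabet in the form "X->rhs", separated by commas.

  step 3 ⇒ step 4: DBCDBCBDBCDBACDBDBCBDBCDB ⇒ B·DBC·D·B·DBC·D·DBC·B·DBC·D·B·DBC·AC·D·B·DBC·B·DBC·D·DBC·B·DBC·D·B·DBC
    A ↦ AC
    B ↦ DBC
    C ↦ D
    D ↦ B

A->AC, B->DBC, C->D, D->B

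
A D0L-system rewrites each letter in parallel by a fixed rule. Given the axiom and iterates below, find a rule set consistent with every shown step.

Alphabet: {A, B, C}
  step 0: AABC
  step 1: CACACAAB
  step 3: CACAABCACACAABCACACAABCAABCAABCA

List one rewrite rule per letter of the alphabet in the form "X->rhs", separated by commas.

A->CA, B->CA, C->AB

  step 0 ⇒ step 1: AABC ⇒ CA·CA·CA·AB
    A ↦ CA
    B ↦ CA
    C ↦ AB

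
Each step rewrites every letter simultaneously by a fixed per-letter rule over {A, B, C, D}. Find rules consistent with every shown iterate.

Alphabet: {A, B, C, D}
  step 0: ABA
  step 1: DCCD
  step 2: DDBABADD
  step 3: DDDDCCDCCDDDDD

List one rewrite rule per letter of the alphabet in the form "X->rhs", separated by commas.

A->D, B->CC, C->BA, D->DD

  step 2 ⇒ step 3: DDBABADD ⇒ DD·DD·CC·D·CC·D·DD·DD
    A ↦ D
    B ↦ CC
    D ↦ DD
  step 1 ⇒ step 2: DCCD ⇒ DD·BA·BA·DD
    C ↦ BA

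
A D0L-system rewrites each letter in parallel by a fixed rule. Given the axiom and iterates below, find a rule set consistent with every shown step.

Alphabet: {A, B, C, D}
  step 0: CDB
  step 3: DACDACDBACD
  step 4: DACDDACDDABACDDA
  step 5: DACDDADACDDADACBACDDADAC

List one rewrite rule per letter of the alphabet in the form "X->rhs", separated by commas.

  step 4 ⇒ step 5: DACDDACDDABACDDA ⇒ DA·C·D·DA·DA·C·D·DA·DA·C·BA·C·D·DA·DA·C
    A ↦ C
    B ↦ BA
    C ↦ D
    D ↦ DA

A->C, B->BA, C->D, D->DA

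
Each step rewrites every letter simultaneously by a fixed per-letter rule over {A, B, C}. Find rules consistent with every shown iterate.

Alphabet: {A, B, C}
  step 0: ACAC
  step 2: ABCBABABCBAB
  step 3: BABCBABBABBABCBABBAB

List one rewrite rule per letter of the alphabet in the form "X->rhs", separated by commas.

  step 2 ⇒ step 3: ABCBABABCBAB ⇒ B·AB·CB·AB·B·AB·B·AB·CB·AB·B·AB
    A ↦ B
    B ↦ AB
    C ↦ CB

A->B, B->AB, C->CB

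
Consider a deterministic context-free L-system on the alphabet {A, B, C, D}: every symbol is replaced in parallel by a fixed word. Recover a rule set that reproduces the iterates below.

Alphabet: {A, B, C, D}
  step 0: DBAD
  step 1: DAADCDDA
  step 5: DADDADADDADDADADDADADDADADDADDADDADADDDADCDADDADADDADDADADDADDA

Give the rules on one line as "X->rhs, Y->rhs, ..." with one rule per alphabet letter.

  step 0 ⇒ step 1: DBAD ⇒ DA·ADC·D·DA
    A ↦ D
    B ↦ ADC
    D ↦ DA
    C ↦ AAB  (constrained at step 1)

A->D, B->ADC, C->AAB, D->DA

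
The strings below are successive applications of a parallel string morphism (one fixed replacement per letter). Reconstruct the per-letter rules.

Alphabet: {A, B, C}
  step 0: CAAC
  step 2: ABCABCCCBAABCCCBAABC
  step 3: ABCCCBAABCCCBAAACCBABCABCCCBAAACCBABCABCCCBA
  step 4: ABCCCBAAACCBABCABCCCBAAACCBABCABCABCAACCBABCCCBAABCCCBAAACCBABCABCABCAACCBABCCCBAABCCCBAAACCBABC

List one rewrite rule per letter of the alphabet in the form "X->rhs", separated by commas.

A->ABC, B->CCB, C->A

  step 3 ⇒ step 4: ABCCCBAABCCCBAAACCBABCABCCCBAAACCBABCABCCCBA ⇒ ABC·CCB·A·A·A·CCB·ABC·ABC·CCB·A·A·A·CCB·ABC·ABC·ABC·A·A·CCB·ABC·CCB·A·ABC·CCB·A·A·A·CCB·ABC·ABC·ABC·A·A·CCB·ABC·CCB·A·ABC·CCB·A·A·A·CCB·ABC
    A ↦ ABC
    B ↦ CCB
    C ↦ A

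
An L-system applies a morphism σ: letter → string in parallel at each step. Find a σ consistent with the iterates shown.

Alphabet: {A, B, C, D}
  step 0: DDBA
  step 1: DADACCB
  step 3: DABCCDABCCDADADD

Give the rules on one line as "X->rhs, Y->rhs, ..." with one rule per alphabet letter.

A->B, B->CC, C->D, D->DA

  step 0 ⇒ step 1: DDBA ⇒ DA·DA·CC·B
    A ↦ B
    B ↦ CC
    D ↦ DA
    C ↦ D  (constrained at step 1)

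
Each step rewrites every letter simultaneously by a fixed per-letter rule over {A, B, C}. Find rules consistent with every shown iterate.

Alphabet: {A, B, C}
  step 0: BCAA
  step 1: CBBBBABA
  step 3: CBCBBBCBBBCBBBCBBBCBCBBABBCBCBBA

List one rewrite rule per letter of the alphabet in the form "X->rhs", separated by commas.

A->BA, B->CB, C->BB

  step 0 ⇒ step 1: BCAA ⇒ CB·BB·BA·BA
    A ↦ BA
    B ↦ CB
    C ↦ BB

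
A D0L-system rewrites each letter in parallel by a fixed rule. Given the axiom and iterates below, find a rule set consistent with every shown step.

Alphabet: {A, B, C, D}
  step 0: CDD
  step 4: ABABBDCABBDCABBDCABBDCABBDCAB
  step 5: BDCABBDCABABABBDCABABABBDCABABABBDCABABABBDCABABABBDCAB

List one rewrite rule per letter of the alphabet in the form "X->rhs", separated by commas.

  step 4 ⇒ step 5: ABABBDCABBDCABBDCABBDCABBDCAB ⇒ BDC·AB·BDC·AB·AB·A·B·BDC·AB·AB·A·B·BDC·AB·AB·A·B·BDC·AB·AB·A·B·BDC·AB·AB·A·B·BDC·AB
    A ↦ BDC
    B ↦ AB
    C ↦ B
    D ↦ A

A->BDC, B->AB, C->B, D->A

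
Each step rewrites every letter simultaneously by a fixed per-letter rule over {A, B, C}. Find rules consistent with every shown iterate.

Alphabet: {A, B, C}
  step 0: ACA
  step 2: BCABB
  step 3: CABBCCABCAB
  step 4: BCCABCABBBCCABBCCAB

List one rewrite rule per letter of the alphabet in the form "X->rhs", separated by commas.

  step 3 ⇒ step 4: CABBCCABCAB ⇒ B·C·CAB·CAB·B·B·C·CAB·B·C·CAB
    A ↦ C
    B ↦ CAB
    C ↦ B

A->C, B->CAB, C->B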